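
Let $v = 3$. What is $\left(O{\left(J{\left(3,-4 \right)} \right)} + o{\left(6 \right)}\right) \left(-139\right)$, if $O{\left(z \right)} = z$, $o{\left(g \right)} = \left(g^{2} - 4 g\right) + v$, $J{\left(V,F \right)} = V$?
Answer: $-2502$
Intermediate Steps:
$o{\left(g \right)} = 3 + g^{2} - 4 g$ ($o{\left(g \right)} = \left(g^{2} - 4 g\right) + 3 = 3 + g^{2} - 4 g$)
$\left(O{\left(J{\left(3,-4 \right)} \right)} + o{\left(6 \right)}\right) \left(-139\right) = \left(3 + \left(3 + 6^{2} - 24\right)\right) \left(-139\right) = \left(3 + \left(3 + 36 - 24\right)\right) \left(-139\right) = \left(3 + 15\right) \left(-139\right) = 18 \left(-139\right) = -2502$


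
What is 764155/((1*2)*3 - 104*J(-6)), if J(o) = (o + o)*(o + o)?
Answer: -152831/2994 ≈ -51.046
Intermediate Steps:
J(o) = 4*o**2 (J(o) = (2*o)*(2*o) = 4*o**2)
764155/((1*2)*3 - 104*J(-6)) = 764155/((1*2)*3 - 416*(-6)**2) = 764155/(2*3 - 416*36) = 764155/(6 - 104*144) = 764155/(6 - 14976) = 764155/(-14970) = 764155*(-1/14970) = -152831/2994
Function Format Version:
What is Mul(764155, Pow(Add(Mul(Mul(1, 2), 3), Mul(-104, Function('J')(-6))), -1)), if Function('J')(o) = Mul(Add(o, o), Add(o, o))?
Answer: Rational(-152831, 2994) ≈ -51.046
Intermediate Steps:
Function('J')(o) = Mul(4, Pow(o, 2)) (Function('J')(o) = Mul(Mul(2, o), Mul(2, o)) = Mul(4, Pow(o, 2)))
Mul(764155, Pow(Add(Mul(Mul(1, 2), 3), Mul(-104, Function('J')(-6))), -1)) = Mul(764155, Pow(Add(Mul(Mul(1, 2), 3), Mul(-104, Mul(4, Pow(-6, 2)))), -1)) = Mul(764155, Pow(Add(Mul(2, 3), Mul(-104, Mul(4, 36))), -1)) = Mul(764155, Pow(Add(6, Mul(-104, 144)), -1)) = Mul(764155, Pow(Add(6, -14976), -1)) = Mul(764155, Pow(-14970, -1)) = Mul(764155, Rational(-1, 14970)) = Rational(-152831, 2994)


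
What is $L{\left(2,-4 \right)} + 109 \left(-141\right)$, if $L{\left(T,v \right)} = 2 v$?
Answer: $-15377$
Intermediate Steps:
$L{\left(2,-4 \right)} + 109 \left(-141\right) = 2 \left(-4\right) + 109 \left(-141\right) = -8 - 15369 = -15377$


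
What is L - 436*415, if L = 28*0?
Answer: -180940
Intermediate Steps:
L = 0
L - 436*415 = 0 - 436*415 = 0 - 180940 = -180940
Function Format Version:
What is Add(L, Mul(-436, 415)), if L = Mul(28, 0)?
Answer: -180940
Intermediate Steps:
L = 0
Add(L, Mul(-436, 415)) = Add(0, Mul(-436, 415)) = Add(0, -180940) = -180940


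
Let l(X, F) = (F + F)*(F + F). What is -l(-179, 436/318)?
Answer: -190096/25281 ≈ -7.5193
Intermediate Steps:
l(X, F) = 4*F**2 (l(X, F) = (2*F)*(2*F) = 4*F**2)
-l(-179, 436/318) = -4*(436/318)**2 = -4*(436*(1/318))**2 = -4*(218/159)**2 = -4*47524/25281 = -1*190096/25281 = -190096/25281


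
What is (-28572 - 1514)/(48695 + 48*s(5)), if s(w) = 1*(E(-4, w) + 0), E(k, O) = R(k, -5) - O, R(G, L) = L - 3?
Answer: -30086/48071 ≈ -0.62587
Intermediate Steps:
R(G, L) = -3 + L
E(k, O) = -8 - O (E(k, O) = (-3 - 5) - O = -8 - O)
s(w) = -8 - w (s(w) = 1*((-8 - w) + 0) = 1*(-8 - w) = -8 - w)
(-28572 - 1514)/(48695 + 48*s(5)) = (-28572 - 1514)/(48695 + 48*(-8 - 1*5)) = -30086/(48695 + 48*(-8 - 5)) = -30086/(48695 + 48*(-13)) = -30086/(48695 - 624) = -30086/48071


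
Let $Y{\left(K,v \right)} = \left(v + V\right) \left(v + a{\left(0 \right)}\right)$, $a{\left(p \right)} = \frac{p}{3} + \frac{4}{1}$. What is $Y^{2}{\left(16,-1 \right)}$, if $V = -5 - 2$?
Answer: $576$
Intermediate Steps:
$a{\left(p \right)} = 4 + \frac{p}{3}$ ($a{\left(p \right)} = p \frac{1}{3} + 4 \cdot 1 = \frac{p}{3} + 4 = 4 + \frac{p}{3}$)
$V = -7$
$Y{\left(K,v \right)} = \left(-7 + v\right) \left(4 + v\right)$ ($Y{\left(K,v \right)} = \left(v - 7\right) \left(v + \left(4 + \frac{1}{3} \cdot 0\right)\right) = \left(-7 + v\right) \left(v + \left(4 + 0\right)\right) = \left(-7 + v\right) \left(v + 4\right) = \left(-7 + v\right) \left(4 + v\right)$)
$Y^{2}{\left(16,-1 \right)} = \left(-28 + \left(-1\right)^{2} - -3\right)^{2} = \left(-28 + 1 + 3\right)^{2} = \left(-24\right)^{2} = 576$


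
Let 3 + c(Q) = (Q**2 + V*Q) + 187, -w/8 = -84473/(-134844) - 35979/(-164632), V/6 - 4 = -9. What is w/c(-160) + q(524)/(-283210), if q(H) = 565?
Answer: -78328976122711/35346779475517848 ≈ -0.0022160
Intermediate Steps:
V = -30 (V = 24 + 6*(-9) = 24 - 54 = -30)
w = -275860459/40808157 (w = -8*(-84473/(-134844) - 35979/(-164632)) = -8*(-84473*(-1/134844) - 35979*(-1/164632)) = -8*(4969/7932 + 35979/164632) = -8*275860459/326465256 = -275860459/40808157 ≈ -6.7599)
c(Q) = 184 + Q**2 - 30*Q (c(Q) = -3 + ((Q**2 - 30*Q) + 187) = -3 + (187 + Q**2 - 30*Q) = 184 + Q**2 - 30*Q)
w/c(-160) + q(524)/(-283210) = -275860459/(40808157*(184 + (-160)**2 - 30*(-160))) + 565/(-283210) = -275860459/(40808157*(184 + 25600 + 4800)) + 565*(-1/283210) = -275860459/40808157/30584 - 113/56642 = -275860459/40808157*1/30584 - 113/56642 = -275860459/1248076673688 - 113/56642 = -78328976122711/35346779475517848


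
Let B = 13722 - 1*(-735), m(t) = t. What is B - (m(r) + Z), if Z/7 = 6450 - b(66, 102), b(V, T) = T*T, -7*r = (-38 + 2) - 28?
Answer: 294881/7 ≈ 42126.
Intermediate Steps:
r = 64/7 (r = -((-38 + 2) - 28)/7 = -(-36 - 28)/7 = -⅐*(-64) = 64/7 ≈ 9.1429)
b(V, T) = T²
Z = -27678 (Z = 7*(6450 - 1*102²) = 7*(6450 - 1*10404) = 7*(6450 - 10404) = 7*(-3954) = -27678)
B = 14457 (B = 13722 + 735 = 14457)
B - (m(r) + Z) = 14457 - (64/7 - 27678) = 14457 - 1*(-193682/7) = 14457 + 193682/7 = 294881/7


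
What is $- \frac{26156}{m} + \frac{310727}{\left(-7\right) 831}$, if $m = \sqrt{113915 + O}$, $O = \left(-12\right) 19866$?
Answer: $- \frac{310727}{5817} + \frac{26156 i \sqrt{124477}}{124477} \approx -53.417 + 74.136 i$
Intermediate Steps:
$O = -238392$
$m = i \sqrt{124477}$ ($m = \sqrt{113915 - 238392} = \sqrt{-124477} = i \sqrt{124477} \approx 352.81 i$)
$- \frac{26156}{m} + \frac{310727}{\left(-7\right) 831} = - \frac{26156}{i \sqrt{124477}} + \frac{310727}{\left(-7\right) 831} = - 26156 \left(- \frac{i \sqrt{124477}}{124477}\right) + \frac{310727}{-5817} = \frac{26156 i \sqrt{124477}}{124477} + 310727 \left(- \frac{1}{5817}\right) = \frac{26156 i \sqrt{124477}}{124477} - \frac{310727}{5817} = - \frac{310727}{5817} + \frac{26156 i \sqrt{124477}}{124477}$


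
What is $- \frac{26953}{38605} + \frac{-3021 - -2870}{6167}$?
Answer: $- \frac{3511194}{4858715} \approx -0.72266$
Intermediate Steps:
$- \frac{26953}{38605} + \frac{-3021 - -2870}{6167} = \left(-26953\right) \frac{1}{38605} + \left(-3021 + 2870\right) \frac{1}{6167} = - \frac{26953}{38605} - \frac{151}{6167} = - \frac{3511194}{4858715}$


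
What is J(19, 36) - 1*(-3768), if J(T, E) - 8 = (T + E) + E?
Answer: 3867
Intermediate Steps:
J(T, E) = 8 + T + 2*E (J(T, E) = 8 + ((T + E) + E) = 8 + ((E + T) + E) = 8 + (T + 2*E) = 8 + T + 2*E)
J(19, 36) - 1*(-3768) = (8 + 19 + 2*36) - 1*(-3768) = (8 + 19 + 72) + 3768 = 99 + 3768 = 3867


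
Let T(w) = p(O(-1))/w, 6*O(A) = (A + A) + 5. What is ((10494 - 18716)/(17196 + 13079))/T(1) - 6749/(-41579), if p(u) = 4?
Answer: 237720681/2517608450 ≈ 0.094423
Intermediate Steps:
O(A) = 5/6 + A/3 (O(A) = ((A + A) + 5)/6 = (2*A + 5)/6 = (5 + 2*A)/6 = 5/6 + A/3)
T(w) = 4/w
((10494 - 18716)/(17196 + 13079))/T(1) - 6749/(-41579) = ((10494 - 18716)/(17196 + 13079))/((4/1)) - 6749/(-41579) = (-8222/30275)/((4*1)) - 6749*(-1/41579) = -8222*1/30275/4 + 6749/41579 = -8222/30275*1/4 + 6749/41579 = -4111/60550 + 6749/41579 = 237720681/2517608450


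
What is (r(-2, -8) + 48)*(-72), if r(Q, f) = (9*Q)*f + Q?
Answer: -13680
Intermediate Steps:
r(Q, f) = Q + 9*Q*f (r(Q, f) = 9*Q*f + Q = Q + 9*Q*f)
(r(-2, -8) + 48)*(-72) = (-2*(1 + 9*(-8)) + 48)*(-72) = (-2*(1 - 72) + 48)*(-72) = (-2*(-71) + 48)*(-72) = (142 + 48)*(-72) = 190*(-72) = -13680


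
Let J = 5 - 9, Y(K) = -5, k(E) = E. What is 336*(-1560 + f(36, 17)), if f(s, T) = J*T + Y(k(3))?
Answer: -548688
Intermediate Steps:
J = -4
f(s, T) = -5 - 4*T (f(s, T) = -4*T - 5 = -5 - 4*T)
336*(-1560 + f(36, 17)) = 336*(-1560 + (-5 - 4*17)) = 336*(-1560 + (-5 - 68)) = 336*(-1560 - 73) = 336*(-1633) = -548688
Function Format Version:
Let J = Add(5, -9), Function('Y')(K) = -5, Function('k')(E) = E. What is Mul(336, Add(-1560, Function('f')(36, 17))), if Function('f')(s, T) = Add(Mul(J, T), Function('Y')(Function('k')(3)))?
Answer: -548688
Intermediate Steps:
J = -4
Function('f')(s, T) = Add(-5, Mul(-4, T)) (Function('f')(s, T) = Add(Mul(-4, T), -5) = Add(-5, Mul(-4, T)))
Mul(336, Add(-1560, Function('f')(36, 17))) = Mul(336, Add(-1560, Add(-5, Mul(-4, 17)))) = Mul(336, Add(-1560, Add(-5, -68))) = Mul(336, Add(-1560, -73)) = Mul(336, -1633) = -548688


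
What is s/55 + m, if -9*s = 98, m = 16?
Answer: 7822/495 ≈ 15.802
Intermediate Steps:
s = -98/9 (s = -⅑*98 = -98/9 ≈ -10.889)
s/55 + m = -98/9/55 + 16 = -98/9*1/55 + 16 = -98/495 + 16 = 7822/495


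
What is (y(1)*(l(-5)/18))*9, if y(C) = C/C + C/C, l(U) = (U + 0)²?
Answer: 25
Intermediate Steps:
l(U) = U²
y(C) = 2 (y(C) = 1 + 1 = 2)
(y(1)*(l(-5)/18))*9 = (2*((-5)²/18))*9 = (2*(25*(1/18)))*9 = (2*(25/18))*9 = (25/9)*9 = 25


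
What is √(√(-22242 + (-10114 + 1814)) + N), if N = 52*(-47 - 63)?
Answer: √(-5720 + I*√30542) ≈ 1.155 + 75.64*I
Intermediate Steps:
N = -5720 (N = 52*(-110) = -5720)
√(√(-22242 + (-10114 + 1814)) + N) = √(√(-22242 + (-10114 + 1814)) - 5720) = √(√(-22242 - 8300) - 5720) = √(√(-30542) - 5720) = √(I*√30542 - 5720) = √(-5720 + I*√30542)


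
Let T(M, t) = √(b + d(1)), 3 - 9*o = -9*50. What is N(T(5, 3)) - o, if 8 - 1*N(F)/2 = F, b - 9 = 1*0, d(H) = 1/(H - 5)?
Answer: -103/3 - √35 ≈ -40.249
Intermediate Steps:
d(H) = 1/(-5 + H)
b = 9 (b = 9 + 1*0 = 9 + 0 = 9)
o = 151/3 (o = ⅓ - (-1)*50 = ⅓ - ⅑*(-450) = ⅓ + 50 = 151/3 ≈ 50.333)
T(M, t) = √35/2 (T(M, t) = √(9 + 1/(-5 + 1)) = √(9 + 1/(-4)) = √(9 - ¼) = √(35/4) = √35/2)
N(F) = 16 - 2*F
N(T(5, 3)) - o = (16 - √35) - 1*151/3 = (16 - √35) - 151/3 = -103/3 - √35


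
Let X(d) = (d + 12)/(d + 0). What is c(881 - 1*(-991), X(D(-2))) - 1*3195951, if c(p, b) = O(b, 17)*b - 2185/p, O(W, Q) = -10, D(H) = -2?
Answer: -5982728857/1872 ≈ -3.1959e+6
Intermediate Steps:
X(d) = (12 + d)/d
c(p, b) = -2185/p - 10*b (c(p, b) = -10*b - 2185/p = -2185/p - 10*b)
c(881 - 1*(-991), X(D(-2))) - 1*3195951 = (-2185/(881 - 1*(-991)) - 10*(12 - 2)/(-2)) - 1*3195951 = (-2185/(881 + 991) - (-5)*10) - 3195951 = (-2185/1872 - 10*(-5)) - 3195951 = (-2185*1/1872 + 50) - 3195951 = (-2185/1872 + 50) - 3195951 = 91415/1872 - 3195951 = -5982728857/1872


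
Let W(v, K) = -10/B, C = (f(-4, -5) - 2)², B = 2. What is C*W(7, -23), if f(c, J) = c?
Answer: -180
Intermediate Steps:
C = 36 (C = (-4 - 2)² = (-6)² = 36)
W(v, K) = -5 (W(v, K) = -10/2 = -10*½ = -5)
C*W(7, -23) = 36*(-5) = -180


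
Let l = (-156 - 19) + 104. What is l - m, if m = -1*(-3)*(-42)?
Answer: 55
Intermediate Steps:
l = -71 (l = -175 + 104 = -71)
m = -126 (m = 3*(-42) = -126)
l - m = -71 - 1*(-126) = -71 + 126 = 55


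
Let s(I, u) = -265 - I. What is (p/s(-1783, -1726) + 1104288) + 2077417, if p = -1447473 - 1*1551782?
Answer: 4826828935/1518 ≈ 3.1797e+6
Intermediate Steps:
p = -2999255 (p = -1447473 - 1551782 = -2999255)
(p/s(-1783, -1726) + 1104288) + 2077417 = (-2999255/(-265 - 1*(-1783)) + 1104288) + 2077417 = (-2999255/(-265 + 1783) + 1104288) + 2077417 = (-2999255/1518 + 1104288) + 2077417 = 1673309929/1518 + 2077417 = 4826828935/1518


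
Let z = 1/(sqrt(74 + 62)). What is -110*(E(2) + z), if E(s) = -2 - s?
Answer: 440 - 55*sqrt(34)/34 ≈ 430.57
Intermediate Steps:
z = sqrt(34)/68 (z = 1/(sqrt(136)) = 1/(2*sqrt(34)) = sqrt(34)/68 ≈ 0.085749)
-110*(E(2) + z) = -110*((-2 - 1*2) + sqrt(34)/68) = -110*((-2 - 2) + sqrt(34)/68) = -110*(-4 + sqrt(34)/68) = 440 - 55*sqrt(34)/34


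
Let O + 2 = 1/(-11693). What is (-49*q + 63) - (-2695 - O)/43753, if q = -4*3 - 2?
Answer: 383222757169/511603829 ≈ 749.06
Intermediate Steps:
O = -23387/11693 (O = -2 + 1/(-11693) = -2 - 1/11693 = -23387/11693 ≈ -2.0001)
q = -14 (q = -12 - 2 = -14)
(-49*q + 63) - (-2695 - O)/43753 = (-49*(-14) + 63) - (-2695 - 1*(-23387/11693))/43753 = (686 + 63) - (-2695 + 23387/11693)/43753 = 749 - (-31489248)/(11693*43753) = 749 - 1*(-31489248/511603829) = 749 + 31489248/511603829 = 383222757169/511603829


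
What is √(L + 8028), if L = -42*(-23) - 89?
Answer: √8905 ≈ 94.366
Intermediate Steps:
L = 877 (L = 966 - 89 = 877)
√(L + 8028) = √(877 + 8028) = √8905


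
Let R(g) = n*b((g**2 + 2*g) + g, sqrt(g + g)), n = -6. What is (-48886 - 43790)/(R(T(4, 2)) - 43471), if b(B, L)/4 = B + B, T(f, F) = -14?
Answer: 92676/50863 ≈ 1.8221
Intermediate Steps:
b(B, L) = 8*B (b(B, L) = 4*(B + B) = 4*(2*B) = 8*B)
R(g) = -144*g - 48*g**2 (R(g) = -48*((g**2 + 2*g) + g) = -48*(g**2 + 3*g) = -6*(8*g**2 + 24*g) = -144*g - 48*g**2)
(-48886 - 43790)/(R(T(4, 2)) - 43471) = (-48886 - 43790)/(-48*(-14)*(3 - 14) - 43471) = -92676/(-48*(-14)*(-11) - 43471) = -92676/(-7392 - 43471) = -92676/(-50863) = -92676*(-1/50863) = 92676/50863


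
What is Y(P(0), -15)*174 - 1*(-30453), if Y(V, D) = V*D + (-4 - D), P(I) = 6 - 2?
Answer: 21927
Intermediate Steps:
P(I) = 4
Y(V, D) = -4 - D + D*V (Y(V, D) = D*V + (-4 - D) = -4 - D + D*V)
Y(P(0), -15)*174 - 1*(-30453) = (-4 - 1*(-15) - 15*4)*174 - 1*(-30453) = (-4 + 15 - 60)*174 + 30453 = -49*174 + 30453 = -8526 + 30453 = 21927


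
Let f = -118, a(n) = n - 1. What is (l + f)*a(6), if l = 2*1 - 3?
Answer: -595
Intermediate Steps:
a(n) = -1 + n
l = -1 (l = 2 - 3 = -1)
(l + f)*a(6) = (-1 - 118)*(-1 + 6) = -119*5 = -595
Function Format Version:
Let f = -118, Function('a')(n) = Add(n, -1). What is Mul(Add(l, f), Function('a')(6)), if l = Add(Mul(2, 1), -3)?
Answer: -595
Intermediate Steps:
Function('a')(n) = Add(-1, n)
l = -1 (l = Add(2, -3) = -1)
Mul(Add(l, f), Function('a')(6)) = Mul(Add(-1, -118), Add(-1, 6)) = Mul(-119, 5) = -595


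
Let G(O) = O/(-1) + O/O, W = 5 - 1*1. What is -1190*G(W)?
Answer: 3570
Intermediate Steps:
W = 4 (W = 5 - 1 = 4)
G(O) = 1 - O (G(O) = O*(-1) + 1 = -O + 1 = 1 - O)
-1190*G(W) = -1190*(1 - 1*4) = -1190*(1 - 4) = -1190*(-3) = 3570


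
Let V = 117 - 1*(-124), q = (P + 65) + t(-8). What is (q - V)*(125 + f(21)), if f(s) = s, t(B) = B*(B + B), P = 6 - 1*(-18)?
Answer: -3504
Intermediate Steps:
P = 24 (P = 6 + 18 = 24)
t(B) = 2*B**2 (t(B) = B*(2*B) = 2*B**2)
q = 217 (q = (24 + 65) + 2*(-8)**2 = 89 + 2*64 = 89 + 128 = 217)
V = 241 (V = 117 + 124 = 241)
(q - V)*(125 + f(21)) = (217 - 1*241)*(125 + 21) = (217 - 241)*146 = -24*146 = -3504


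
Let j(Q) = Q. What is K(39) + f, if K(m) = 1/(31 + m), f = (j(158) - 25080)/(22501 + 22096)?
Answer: -242849/445970 ≈ -0.54454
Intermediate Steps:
f = -24922/44597 (f = (158 - 25080)/(22501 + 22096) = -24922/44597 ≈ -0.55883)
K(39) + f = 1/(31 + 39) - 24922/44597 = 1/70 - 24922/44597 = -242849/445970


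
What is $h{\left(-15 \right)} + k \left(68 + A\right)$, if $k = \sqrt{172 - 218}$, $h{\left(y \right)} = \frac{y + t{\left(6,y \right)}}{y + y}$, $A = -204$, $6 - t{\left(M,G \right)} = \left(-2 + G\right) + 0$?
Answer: $- \frac{4}{15} - 136 i \sqrt{46} \approx -0.26667 - 922.4 i$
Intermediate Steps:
$t{\left(M,G \right)} = 8 - G$ ($t{\left(M,G \right)} = 6 - \left(\left(-2 + G\right) + 0\right) = 6 - \left(-2 + G\right) = 8 - G$)
$h{\left(y \right)} = \frac{4}{y}$ ($h{\left(y \right)} = \frac{y - \left(-8 + y\right)}{y + y} = \frac{8}{2 y} = 8 \frac{1}{2 y} = \frac{4}{y}$)
$k = i \sqrt{46}$ ($k = \sqrt{-46} = i \sqrt{46} \approx 6.7823 i$)
$h{\left(-15 \right)} + k \left(68 + A\right) = \frac{4}{-15} + i \sqrt{46} \left(68 - 204\right) = 4 \left(- \frac{1}{15}\right) + i \sqrt{46} \left(-136\right) = - \frac{4}{15} - 136 i \sqrt{46}$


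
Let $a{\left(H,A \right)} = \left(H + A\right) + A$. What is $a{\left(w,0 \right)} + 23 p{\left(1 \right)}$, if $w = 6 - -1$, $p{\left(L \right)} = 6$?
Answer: $145$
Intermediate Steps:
$w = 7$ ($w = 6 + 1 = 7$)
$a{\left(H,A \right)} = H + 2 A$ ($a{\left(H,A \right)} = \left(A + H\right) + A = H + 2 A$)
$a{\left(w,0 \right)} + 23 p{\left(1 \right)} = \left(7 + 2 \cdot 0\right) + 23 \cdot 6 = \left(7 + 0\right) + 138 = 7 + 138 = 145$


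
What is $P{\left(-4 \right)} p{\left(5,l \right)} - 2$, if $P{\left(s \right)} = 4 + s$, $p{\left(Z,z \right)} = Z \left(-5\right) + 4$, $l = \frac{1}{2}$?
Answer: $-2$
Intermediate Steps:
$l = \frac{1}{2} \approx 0.5$
$p{\left(Z,z \right)} = 4 - 5 Z$ ($p{\left(Z,z \right)} = - 5 Z + 4 = 4 - 5 Z$)
$P{\left(-4 \right)} p{\left(5,l \right)} - 2 = \left(4 - 4\right) \left(4 - 25\right) - 2 = 0 \left(4 - 25\right) - 2 = 0 \left(-21\right) - 2 = 0 - 2 = -2$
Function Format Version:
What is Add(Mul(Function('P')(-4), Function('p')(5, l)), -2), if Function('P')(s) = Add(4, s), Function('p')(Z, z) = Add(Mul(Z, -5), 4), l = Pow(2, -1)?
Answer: -2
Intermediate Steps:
l = Rational(1, 2) ≈ 0.50000
Function('p')(Z, z) = Add(4, Mul(-5, Z)) (Function('p')(Z, z) = Add(Mul(-5, Z), 4) = Add(4, Mul(-5, Z)))
Add(Mul(Function('P')(-4), Function('p')(5, l)), -2) = Add(Mul(Add(4, -4), Add(4, Mul(-5, 5))), -2) = Add(Mul(0, Add(4, -25)), -2) = Add(Mul(0, -21), -2) = Add(0, -2) = -2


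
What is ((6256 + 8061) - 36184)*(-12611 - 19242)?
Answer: 696529551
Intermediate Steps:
((6256 + 8061) - 36184)*(-12611 - 19242) = (14317 - 36184)*(-31853) = -21867*(-31853) = 696529551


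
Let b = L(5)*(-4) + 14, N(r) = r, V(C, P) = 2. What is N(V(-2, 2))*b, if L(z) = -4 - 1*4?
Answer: 92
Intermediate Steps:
L(z) = -8 (L(z) = -4 - 4 = -8)
b = 46 (b = -8*(-4) + 14 = 32 + 14 = 46)
N(V(-2, 2))*b = 2*46 = 92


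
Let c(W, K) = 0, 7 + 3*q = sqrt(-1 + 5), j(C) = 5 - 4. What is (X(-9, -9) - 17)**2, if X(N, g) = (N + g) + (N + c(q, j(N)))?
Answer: 1936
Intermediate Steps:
j(C) = 1
q = -5/3 (q = -7/3 + sqrt(-1 + 5)/3 = -7/3 + sqrt(4)/3 = -7/3 + (1/3)*2 = -7/3 + 2/3 = -5/3 ≈ -1.6667)
X(N, g) = g + 2*N (X(N, g) = (N + g) + (N + 0) = (N + g) + N = g + 2*N)
(X(-9, -9) - 17)**2 = ((-9 + 2*(-9)) - 17)**2 = ((-9 - 18) - 17)**2 = (-27 - 17)**2 = (-44)**2 = 1936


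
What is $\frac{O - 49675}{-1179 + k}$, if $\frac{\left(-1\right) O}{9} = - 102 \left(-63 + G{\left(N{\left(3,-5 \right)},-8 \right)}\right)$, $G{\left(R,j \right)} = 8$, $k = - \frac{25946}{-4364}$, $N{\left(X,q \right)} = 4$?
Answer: $\frac{43712006}{511921} \approx 85.388$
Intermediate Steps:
$k = \frac{12973}{2182}$ ($k = \left(-25946\right) \left(- \frac{1}{4364}\right) = \frac{12973}{2182} \approx 5.9455$)
$O = -50490$ ($O = - 9 \left(- 102 \left(-63 + 8\right)\right) = - 9 \left(\left(-102\right) \left(-55\right)\right) = \left(-9\right) 5610 = -50490$)
$\frac{O - 49675}{-1179 + k} = \frac{-50490 - 49675}{-1179 + \frac{12973}{2182}} = - \frac{100165}{- \frac{2559605}{2182}} = \left(-100165\right) \left(- \frac{2182}{2559605}\right) = \frac{43712006}{511921}$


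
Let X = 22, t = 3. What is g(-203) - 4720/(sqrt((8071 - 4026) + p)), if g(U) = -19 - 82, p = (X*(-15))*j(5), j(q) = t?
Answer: -101 - 944*sqrt(3055)/611 ≈ -186.40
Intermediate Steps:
j(q) = 3
p = -990 (p = (22*(-15))*3 = -330*3 = -990)
g(U) = -101
g(-203) - 4720/(sqrt((8071 - 4026) + p)) = -101 - 4720/(sqrt((8071 - 4026) - 990)) = -101 - 4720/(sqrt(4045 - 990)) = -101 - 4720/(sqrt(3055)) = -101 - 4720*sqrt(3055)/3055 = -101 - 944*sqrt(3055)/611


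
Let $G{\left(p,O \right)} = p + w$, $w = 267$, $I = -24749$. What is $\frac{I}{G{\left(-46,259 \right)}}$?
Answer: $- \frac{24749}{221} \approx -111.99$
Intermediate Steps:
$G{\left(p,O \right)} = 267 + p$ ($G{\left(p,O \right)} = p + 267 = 267 + p$)
$\frac{I}{G{\left(-46,259 \right)}} = - \frac{24749}{267 - 46} = - \frac{24749}{221}$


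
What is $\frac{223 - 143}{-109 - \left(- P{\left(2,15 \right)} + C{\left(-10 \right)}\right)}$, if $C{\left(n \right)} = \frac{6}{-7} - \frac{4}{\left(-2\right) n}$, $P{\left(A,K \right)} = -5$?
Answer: $- \frac{2800}{3953} \approx -0.70832$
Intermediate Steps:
$C{\left(n \right)} = - \frac{6}{7} + \frac{2}{n}$ ($C{\left(n \right)} = 6 \left(- \frac{1}{7}\right) - 4 \left(- \frac{1}{2 n}\right) = - \frac{6}{7} + \frac{2}{n}$)
$\frac{223 - 143}{-109 - \left(- P{\left(2,15 \right)} + C{\left(-10 \right)}\right)} = \frac{223 - 143}{-109 - \left(\frac{29}{7} - \frac{1}{5}\right)} = \frac{80}{-109 - \left(\frac{29}{7} - \frac{1}{5}\right)} = \frac{80}{-109 - \frac{138}{35}} = \frac{80}{- \frac{3953}{35}} = 80 \left(- \frac{35}{3953}\right) = - \frac{2800}{3953}$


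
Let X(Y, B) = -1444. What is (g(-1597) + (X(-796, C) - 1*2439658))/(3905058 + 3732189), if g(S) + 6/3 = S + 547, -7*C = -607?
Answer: -2442154/7637247 ≈ -0.31977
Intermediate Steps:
C = 607/7 (C = -⅐*(-607) = 607/7 ≈ 86.714)
g(S) = 545 + S (g(S) = -2 + (S + 547) = -2 + (547 + S) = 545 + S)
(g(-1597) + (X(-796, C) - 1*2439658))/(3905058 + 3732189) = ((545 - 1597) + (-1444 - 1*2439658))/(3905058 + 3732189) = (-1052 + (-1444 - 2439658))/7637247 = (-1052 - 2441102)*(1/7637247) = -2442154*1/7637247 = -2442154/7637247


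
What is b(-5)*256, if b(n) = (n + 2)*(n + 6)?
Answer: -768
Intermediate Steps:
b(n) = (2 + n)*(6 + n)
b(-5)*256 = (12 + (-5)² + 8*(-5))*256 = (12 + 25 - 40)*256 = -3*256 = -768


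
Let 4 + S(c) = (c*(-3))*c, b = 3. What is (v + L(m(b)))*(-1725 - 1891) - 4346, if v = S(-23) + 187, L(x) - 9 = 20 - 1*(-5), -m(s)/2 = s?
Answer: 4949574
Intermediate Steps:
m(s) = -2*s
L(x) = 34 (L(x) = 9 + (20 - 1*(-5)) = 9 + (20 + 5) = 9 + 25 = 34)
S(c) = -4 - 3*c**2 (S(c) = -4 + (c*(-3))*c = -4 + (-3*c)*c = -4 - 3*c**2)
v = -1404 (v = (-4 - 3*(-23)**2) + 187 = (-4 - 3*529) + 187 = (-4 - 1587) + 187 = -1591 + 187 = -1404)
(v + L(m(b)))*(-1725 - 1891) - 4346 = (-1404 + 34)*(-1725 - 1891) - 4346 = -1370*(-3616) - 4346 = 4953920 - 4346 = 4949574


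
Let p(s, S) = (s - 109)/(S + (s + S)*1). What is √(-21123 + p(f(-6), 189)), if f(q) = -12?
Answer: I*√2829596874/366 ≈ 145.34*I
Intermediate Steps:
p(s, S) = (-109 + s)/(s + 2*S) (p(s, S) = (-109 + s)/(S + (S + s)*1) = (-109 + s)/(S + (S + s)) = (-109 + s)/(s + 2*S))
√(-21123 + p(f(-6), 189)) = √(-21123 + (-109 - 12)/(-12 + 2*189)) = √(-21123 - 121/(-12 + 378)) = √(-21123 - 121/366) = √(-7731139/366) = I*√2829596874/366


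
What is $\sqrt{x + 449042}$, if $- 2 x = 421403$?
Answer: $\frac{\sqrt{953362}}{2} \approx 488.2$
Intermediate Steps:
$x = - \frac{421403}{2}$ ($x = \left(- \frac{1}{2}\right) 421403 = - \frac{421403}{2} \approx -2.107 \cdot 10^{5}$)
$\sqrt{x + 449042} = \sqrt{- \frac{421403}{2} + 449042} = \sqrt{\frac{476681}{2}} = \frac{\sqrt{953362}}{2}$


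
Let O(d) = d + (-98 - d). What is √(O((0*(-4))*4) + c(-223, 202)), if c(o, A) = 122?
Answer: 2*√6 ≈ 4.8990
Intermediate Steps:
O(d) = -98
√(O((0*(-4))*4) + c(-223, 202)) = √(-98 + 122) = √24 = 2*√6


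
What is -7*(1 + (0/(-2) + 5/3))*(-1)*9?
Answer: 168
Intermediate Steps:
-7*(1 + (0/(-2) + 5/3))*(-1)*9 = -7*(1 + (0*(-½) + 5*(⅓)))*(-1)*9 = -7*(1 + (0 + 5/3))*(-1)*9 = -7*(1 + 5/3)*(-1)*9 = -56*(-1)/3*9 = -7*(-8/3)*9 = (56/3)*9 = 168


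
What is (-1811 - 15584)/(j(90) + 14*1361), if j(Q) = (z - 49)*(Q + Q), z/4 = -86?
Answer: 17395/51686 ≈ 0.33655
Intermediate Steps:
z = -344 (z = 4*(-86) = -344)
j(Q) = -786*Q (j(Q) = (-344 - 49)*(Q + Q) = -786*Q)
(-1811 - 15584)/(j(90) + 14*1361) = (-1811 - 15584)/(-786*90 + 14*1361) = -17395/(-70740 + 19054) = -17395/(-51686) = -17395*(-1/51686) = 17395/51686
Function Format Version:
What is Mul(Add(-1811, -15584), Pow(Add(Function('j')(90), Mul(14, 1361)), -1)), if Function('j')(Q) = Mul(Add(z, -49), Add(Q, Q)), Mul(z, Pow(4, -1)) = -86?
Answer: Rational(17395, 51686) ≈ 0.33655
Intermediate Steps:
z = -344 (z = Mul(4, -86) = -344)
Function('j')(Q) = Mul(-786, Q) (Function('j')(Q) = Mul(Add(-344, -49), Add(Q, Q)) = Mul(-393, Mul(2, Q)) = Mul(-786, Q))
Mul(Add(-1811, -15584), Pow(Add(Function('j')(90), Mul(14, 1361)), -1)) = Mul(Add(-1811, -15584), Pow(Add(Mul(-786, 90), Mul(14, 1361)), -1)) = Mul(-17395, Pow(Add(-70740, 19054), -1)) = Mul(-17395, Pow(-51686, -1)) = Mul(-17395, Rational(-1, 51686)) = Rational(17395, 51686)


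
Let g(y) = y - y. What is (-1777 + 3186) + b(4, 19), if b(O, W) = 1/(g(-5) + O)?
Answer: 5637/4 ≈ 1409.3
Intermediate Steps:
g(y) = 0
b(O, W) = 1/O (b(O, W) = 1/(0 + O) = 1/O)
(-1777 + 3186) + b(4, 19) = (-1777 + 3186) + 1/4 = 1409 + ¼ = 5637/4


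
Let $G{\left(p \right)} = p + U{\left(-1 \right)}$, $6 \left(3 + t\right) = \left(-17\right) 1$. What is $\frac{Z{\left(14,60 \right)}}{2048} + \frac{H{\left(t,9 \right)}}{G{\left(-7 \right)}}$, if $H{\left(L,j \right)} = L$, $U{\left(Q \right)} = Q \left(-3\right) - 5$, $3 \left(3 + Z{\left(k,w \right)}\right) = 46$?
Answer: $\frac{36173}{55296} \approx 0.65417$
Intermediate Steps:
$Z{\left(k,w \right)} = \frac{37}{3}$ ($Z{\left(k,w \right)} = -3 + \frac{1}{3} \cdot 46 = -3 + \frac{46}{3} = \frac{37}{3}$)
$U{\left(Q \right)} = -5 - 3 Q$ ($U{\left(Q \right)} = - 3 Q - 5 = -5 - 3 Q$)
$t = - \frac{35}{6}$ ($t = -3 + \frac{\left(-17\right) 1}{6} = -3 + \frac{1}{6} \left(-17\right) = -3 - \frac{17}{6} = - \frac{35}{6} \approx -5.8333$)
$G{\left(p \right)} = -2 + p$ ($G{\left(p \right)} = p - 2 = -2 + p$)
$\frac{Z{\left(14,60 \right)}}{2048} + \frac{H{\left(t,9 \right)}}{G{\left(-7 \right)}} = \frac{37}{3 \cdot 2048} - \frac{35}{6 \left(-2 - 7\right)} = \frac{37}{3} \cdot \frac{1}{2048} - \frac{35}{6 \left(-9\right)} = \frac{37}{6144} - - \frac{35}{54} = \frac{37}{6144} + \frac{35}{54} = \frac{36173}{55296}$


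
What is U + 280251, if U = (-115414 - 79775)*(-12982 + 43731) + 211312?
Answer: -6001374998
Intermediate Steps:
U = -6001655249 (U = -195189*30749 + 211312 = -6001866561 + 211312 = -6001655249)
U + 280251 = -6001655249 + 280251 = -6001374998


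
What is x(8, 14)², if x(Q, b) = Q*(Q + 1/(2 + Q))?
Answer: 104976/25 ≈ 4199.0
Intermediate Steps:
x(8, 14)² = (8*(1 + 8² + 2*8)/(2 + 8))² = (8*(1 + 64 + 16)/10)² = (8*(⅒)*81)² = (324/5)² = 104976/25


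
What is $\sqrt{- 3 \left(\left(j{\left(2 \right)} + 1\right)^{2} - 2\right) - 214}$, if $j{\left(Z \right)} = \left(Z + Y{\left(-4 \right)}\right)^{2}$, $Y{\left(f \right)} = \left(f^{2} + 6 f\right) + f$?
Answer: $i \sqrt{30811} \approx 175.53 i$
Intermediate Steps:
$Y{\left(f \right)} = f^{2} + 7 f$
$j{\left(Z \right)} = \left(-12 + Z\right)^{2}$ ($j{\left(Z \right)} = \left(Z - 4 \left(7 - 4\right)\right)^{2} = \left(Z - 12\right)^{2} = \left(-12 + Z\right)^{2}$)
$\sqrt{- 3 \left(\left(j{\left(2 \right)} + 1\right)^{2} - 2\right) - 214} = \sqrt{- 3 \left(\left(\left(-12 + 2\right)^{2} + 1\right)^{2} - 2\right) - 214} = \sqrt{- 3 \left(\left(\left(-10\right)^{2} + 1\right)^{2} - 2\right) - 214} = \sqrt{- 3 \left(\left(100 + 1\right)^{2} - 2\right) - 214} = \sqrt{- 3 \left(101^{2} - 2\right) - 214} = \sqrt{- 3 \left(10201 - 2\right) - 214} = \sqrt{\left(-3\right) 10199 - 214} = \sqrt{-30597 - 214} = \sqrt{-30811} = i \sqrt{30811}$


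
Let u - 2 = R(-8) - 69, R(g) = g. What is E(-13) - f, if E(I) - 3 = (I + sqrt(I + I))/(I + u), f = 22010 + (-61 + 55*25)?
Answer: -2052235/88 - I*sqrt(26)/88 ≈ -23321.0 - 0.057943*I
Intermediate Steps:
f = 23324 (f = 22010 + (-61 + 1375) = 22010 + 1314 = 23324)
u = -75 (u = 2 + (-8 - 69) = 2 - 77 = -75)
E(I) = 3 + (I + sqrt(2)*sqrt(I))/(-75 + I) (E(I) = 3 + (I + sqrt(I + I))/(I - 75) = 3 + (I + sqrt(2*I))/(-75 + I) = 3 + (I + sqrt(2)*sqrt(I))/(-75 + I))
E(-13) - f = (-225 + 4*(-13) + sqrt(2)*sqrt(-13))/(-75 - 13) - 1*23324 = (-225 - 52 + sqrt(2)*(I*sqrt(13)))/(-88) - 23324 = -(-225 - 52 + I*sqrt(26))/88 - 23324 = -(-277 + I*sqrt(26))/88 - 23324 = (277/88 - I*sqrt(26)/88) - 23324 = -2052235/88 - I*sqrt(26)/88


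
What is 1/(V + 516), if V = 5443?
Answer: 1/5959 ≈ 0.00016781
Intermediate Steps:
1/(V + 516) = 1/(5443 + 516) = 1/5959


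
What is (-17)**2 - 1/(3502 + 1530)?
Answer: 1454247/5032 ≈ 289.00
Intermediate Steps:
(-17)**2 - 1/(3502 + 1530) = 289 - 1/5032 = 1454247/5032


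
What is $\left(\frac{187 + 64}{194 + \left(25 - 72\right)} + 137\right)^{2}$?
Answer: $\frac{415752100}{21609} \approx 19240.0$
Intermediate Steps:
$\left(\frac{187 + 64}{194 + \left(25 - 72\right)} + 137\right)^{2} = \left(\frac{251}{194 + \left(25 - 72\right)} + 137\right)^{2} = \left(\frac{251}{194 - 47} + 137\right)^{2} = \left(\frac{251}{147} + 137\right)^{2} = \left(\frac{20390}{147}\right)^{2} = \frac{415752100}{21609}$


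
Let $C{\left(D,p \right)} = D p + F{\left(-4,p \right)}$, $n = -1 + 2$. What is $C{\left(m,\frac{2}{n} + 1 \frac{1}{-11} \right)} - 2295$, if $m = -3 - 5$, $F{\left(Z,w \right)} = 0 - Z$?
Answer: $- \frac{25369}{11} \approx -2306.3$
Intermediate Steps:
$F{\left(Z,w \right)} = - Z$
$m = -8$
$n = 1$
$C{\left(D,p \right)} = 4 + D p$ ($C{\left(D,p \right)} = D p - -4 = D p + 4 = 4 + D p$)
$C{\left(m,\frac{2}{n} + 1 \frac{1}{-11} \right)} - 2295 = \left(4 - 8 \left(\frac{2}{1} + 1 \frac{1}{-11}\right)\right) - 2295 = \left(4 - 8 \left(2 \cdot 1 + 1 \left(- \frac{1}{11}\right)\right)\right) - 2295 = \left(4 - 8 \left(2 - \frac{1}{11}\right)\right) - 2295 = \left(4 - \frac{168}{11}\right) - 2295 = - \frac{124}{11} - 2295 = - \frac{25369}{11}$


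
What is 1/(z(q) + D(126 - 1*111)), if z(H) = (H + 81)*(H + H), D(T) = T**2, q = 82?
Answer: 1/26957 ≈ 3.7096e-5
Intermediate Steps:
z(H) = 2*H*(81 + H) (z(H) = (81 + H)*(2*H) = 2*H*(81 + H))
1/(z(q) + D(126 - 1*111)) = 1/(2*82*(81 + 82) + (126 - 1*111)**2) = 1/(2*82*163 + (126 - 111)**2) = 1/(26732 + 15**2) = 1/(26732 + 225) = 1/26957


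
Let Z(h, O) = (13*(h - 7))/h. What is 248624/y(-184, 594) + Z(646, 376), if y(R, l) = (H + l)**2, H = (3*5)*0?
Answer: 772904939/56983014 ≈ 13.564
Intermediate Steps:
H = 0 (H = 15*0 = 0)
Z(h, O) = (-91 + 13*h)/h (Z(h, O) = (13*(-7 + h))/h = (-91 + 13*h)/h)
y(R, l) = l**2 (y(R, l) = (0 + l)**2 = l**2)
248624/y(-184, 594) + Z(646, 376) = 248624/(594**2) + (13 - 91/646) = 248624/352836 + (13 - 91*1/646) = 248624*(1/352836) + (13 - 91/646) = 62156/88209 + 8307/646 = 772904939/56983014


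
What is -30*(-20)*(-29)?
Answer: -17400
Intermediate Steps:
-30*(-20)*(-29) = 600*(-29) = -17400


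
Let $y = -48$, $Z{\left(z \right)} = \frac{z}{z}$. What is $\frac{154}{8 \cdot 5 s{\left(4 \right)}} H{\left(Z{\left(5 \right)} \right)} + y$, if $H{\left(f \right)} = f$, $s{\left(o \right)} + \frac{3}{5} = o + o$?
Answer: $- \frac{7027}{148} \approx -47.48$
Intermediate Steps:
$s{\left(o \right)} = - \frac{3}{5} + 2 o$ ($s{\left(o \right)} = - \frac{3}{5} + \left(o + o\right) = - \frac{3}{5} + 2 o$)
$Z{\left(z \right)} = 1$
$\frac{154}{8 \cdot 5 s{\left(4 \right)}} H{\left(Z{\left(5 \right)} \right)} + y = \frac{154}{8 \cdot 5 \left(- \frac{3}{5} + 2 \cdot 4\right)} 1 - 48 = \frac{154}{40 \left(- \frac{3}{5} + 8\right)} 1 - 48 = \frac{154}{40 \cdot \frac{37}{5}} \cdot 1 - 48 = \frac{154}{296} \cdot 1 - 48 = 154 \cdot \frac{1}{296} \cdot 1 - 48 = \frac{77}{148} \cdot 1 - 48 = \frac{77}{148} - 48 = - \frac{7027}{148}$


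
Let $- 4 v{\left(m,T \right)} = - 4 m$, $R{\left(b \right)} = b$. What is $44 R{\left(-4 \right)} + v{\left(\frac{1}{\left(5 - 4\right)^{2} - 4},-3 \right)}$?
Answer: $- \frac{529}{3} \approx -176.33$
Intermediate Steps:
$v{\left(m,T \right)} = m$ ($v{\left(m,T \right)} = - \frac{\left(-4\right) m}{4} = m$)
$44 R{\left(-4 \right)} + v{\left(\frac{1}{\left(5 - 4\right)^{2} - 4},-3 \right)} = 44 \left(-4\right) + \frac{1}{\left(5 - 4\right)^{2} - 4} = -176 + \frac{1}{1^{2} - 4} = -176 + \frac{1}{1 - 4} = -176 + \frac{1}{-3} = -176 - \frac{1}{3} = - \frac{529}{3}$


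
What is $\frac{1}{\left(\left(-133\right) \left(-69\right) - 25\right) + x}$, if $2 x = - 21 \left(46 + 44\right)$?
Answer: $\frac{1}{8207} \approx 0.00012185$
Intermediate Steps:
$x = -945$ ($x = \frac{\left(-21\right) \left(46 + 44\right)}{2} = \frac{\left(-21\right) 90}{2} = \frac{1}{2} \left(-1890\right) = -945$)
$\frac{1}{\left(\left(-133\right) \left(-69\right) - 25\right) + x} = \frac{1}{\left(\left(-133\right) \left(-69\right) - 25\right) - 945} = \frac{1}{\left(9177 - 25\right) - 945} = \frac{1}{9152 - 945} = \frac{1}{8207}$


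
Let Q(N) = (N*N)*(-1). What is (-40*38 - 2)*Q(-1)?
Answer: 1522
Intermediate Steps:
Q(N) = -N² (Q(N) = N²*(-1) = -N²)
(-40*38 - 2)*Q(-1) = (-40*38 - 2)*(-1*(-1)²) = (-1520 - 2)*(-1*1) = -1522*(-1) = 1522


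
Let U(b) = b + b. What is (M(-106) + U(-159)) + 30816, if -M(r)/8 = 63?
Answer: 29994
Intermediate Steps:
M(r) = -504 (M(r) = -8*63 = -504)
U(b) = 2*b
(M(-106) + U(-159)) + 30816 = (-504 + 2*(-159)) + 30816 = (-504 - 318) + 30816 = -822 + 30816 = 29994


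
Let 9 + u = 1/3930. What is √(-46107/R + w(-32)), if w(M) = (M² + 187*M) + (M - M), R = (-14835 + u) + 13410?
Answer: I*√156509422468312870/5635619 ≈ 70.199*I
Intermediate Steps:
u = -35369/3930 (u = -9 + 1/3930 = -35369/3930 ≈ -8.9997)
R = -5635619/3930 (R = (-14835 - 35369/3930) + 13410 = -58336919/3930 + 13410 = -5635619/3930 ≈ -1434.0)
w(M) = M² + 187*M (w(M) = (M² + 187*M) + 0 = M² + 187*M)
√(-46107/R + w(-32)) = √(-46107/(-5635619/3930) - 32*(187 - 32)) = √(-46107*(-3930/5635619) - 32*155) = √(181200510/5635619 - 4960) = √(-27771469730/5635619) = I*√156509422468312870/5635619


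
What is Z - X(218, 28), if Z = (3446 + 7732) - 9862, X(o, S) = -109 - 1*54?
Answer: 1479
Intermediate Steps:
X(o, S) = -163 (X(o, S) = -109 - 54 = -163)
Z = 1316 (Z = 11178 - 9862 = 1316)
Z - X(218, 28) = 1316 - 1*(-163) = 1316 + 163 = 1479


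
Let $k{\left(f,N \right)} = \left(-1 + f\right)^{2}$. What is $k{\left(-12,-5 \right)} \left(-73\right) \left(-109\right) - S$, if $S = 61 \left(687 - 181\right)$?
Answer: $1313867$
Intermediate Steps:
$S = 30866$ ($S = 61 \cdot 506 = 30866$)
$k{\left(-12,-5 \right)} \left(-73\right) \left(-109\right) - S = \left(-1 - 12\right)^{2} \left(-73\right) \left(-109\right) - 30866 = \left(-13\right)^{2} \left(-73\right) \left(-109\right) - 30866 = 169 \left(-73\right) \left(-109\right) - 30866 = \left(-12337\right) \left(-109\right) - 30866 = 1344733 - 30866 = 1313867$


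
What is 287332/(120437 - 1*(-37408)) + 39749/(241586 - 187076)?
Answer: 292488643/114721746 ≈ 2.5495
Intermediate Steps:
287332/(120437 - 1*(-37408)) + 39749/(241586 - 187076) = 287332/(120437 + 37408) + 39749/54510 = 287332/157845 + 39749*(1/54510) = 287332*(1/157845) + 39749/54510 = 287332/157845 + 39749/54510 = 292488643/114721746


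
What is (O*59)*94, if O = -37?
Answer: -205202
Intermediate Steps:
(O*59)*94 = -37*59*94 = -2183*94 = -205202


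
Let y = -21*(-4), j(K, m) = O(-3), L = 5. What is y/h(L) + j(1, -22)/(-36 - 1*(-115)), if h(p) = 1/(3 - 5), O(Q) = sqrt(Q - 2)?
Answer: -168 + I*sqrt(5)/79 ≈ -168.0 + 0.028305*I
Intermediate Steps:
O(Q) = sqrt(-2 + Q)
h(p) = -1/2 (h(p) = 1/(-2) = -1/2)
j(K, m) = I*sqrt(5) (j(K, m) = sqrt(-2 - 3) = sqrt(-5) = I*sqrt(5))
y = 84
y/h(L) + j(1, -22)/(-36 - 1*(-115)) = 84/(-1/2) + (I*sqrt(5))/(-36 - 1*(-115)) = 84*(-2) + (I*sqrt(5))/(-36 + 115) = -168 + (I*sqrt(5))/79 = -168 + (I*sqrt(5))*(1/79) = -168 + I*sqrt(5)/79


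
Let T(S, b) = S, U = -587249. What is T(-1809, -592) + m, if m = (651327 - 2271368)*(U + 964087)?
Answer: -610493012167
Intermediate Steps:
m = -610493010358 (m = (651327 - 2271368)*(-587249 + 964087) = -1620041*376838 = -610493010358)
T(-1809, -592) + m = -1809 - 610493010358 = -610493012167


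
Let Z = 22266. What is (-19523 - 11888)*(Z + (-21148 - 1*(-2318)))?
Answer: -107928196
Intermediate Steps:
(-19523 - 11888)*(Z + (-21148 - 1*(-2318))) = (-19523 - 11888)*(22266 + (-21148 - 1*(-2318))) = -31411*(22266 + (-21148 + 2318)) = -31411*(22266 - 18830) = -31411*3436 = -107928196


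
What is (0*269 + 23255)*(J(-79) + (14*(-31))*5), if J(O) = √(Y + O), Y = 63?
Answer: -50463350 + 93020*I ≈ -5.0463e+7 + 93020.0*I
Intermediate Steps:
J(O) = √(63 + O)
(0*269 + 23255)*(J(-79) + (14*(-31))*5) = (0*269 + 23255)*(√(63 - 79) + (14*(-31))*5) = (0 + 23255)*(√(-16) - 434*5) = 23255*(4*I - 2170) = 23255*(-2170 + 4*I) = -50463350 + 93020*I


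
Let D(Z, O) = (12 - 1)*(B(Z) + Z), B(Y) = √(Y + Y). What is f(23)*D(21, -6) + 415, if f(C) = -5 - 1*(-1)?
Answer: -509 - 44*√42 ≈ -794.15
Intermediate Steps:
f(C) = -4 (f(C) = -5 + 1 = -4)
B(Y) = √2*√Y (B(Y) = √(2*Y) = √2*√Y)
D(Z, O) = 11*Z + 11*√2*√Z (D(Z, O) = (12 - 1)*(√2*√Z + Z) = 11*(Z + √2*√Z) = 11*Z + 11*√2*√Z)
f(23)*D(21, -6) + 415 = -4*(11*21 + 11*√2*√21) + 415 = -4*(231 + 11*√42) + 415 = (-924 - 44*√42) + 415 = -509 - 44*√42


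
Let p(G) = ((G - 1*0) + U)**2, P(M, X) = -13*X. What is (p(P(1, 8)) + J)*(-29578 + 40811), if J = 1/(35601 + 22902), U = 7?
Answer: 6183257959624/58503 ≈ 1.0569e+8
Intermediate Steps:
p(G) = (7 + G)**2 (p(G) = ((G - 1*0) + 7)**2 = ((G + 0) + 7)**2 = (G + 7)**2 = (7 + G)**2)
J = 1/58503 ≈ 1.7093e-5
(p(P(1, 8)) + J)*(-29578 + 40811) = ((7 - 13*8)**2 + 1/58503)*(-29578 + 40811) = ((7 - 104)**2 + 1/58503)*11233 = ((-97)**2 + 1/58503)*11233 = (9409 + 1/58503)*11233 = (550454728/58503)*11233 = 6183257959624/58503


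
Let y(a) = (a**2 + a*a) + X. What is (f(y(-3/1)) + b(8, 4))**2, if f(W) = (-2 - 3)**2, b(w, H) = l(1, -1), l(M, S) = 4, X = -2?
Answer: 841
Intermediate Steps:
b(w, H) = 4
y(a) = -2 + 2*a**2 (y(a) = (a**2 + a*a) - 2 = (a**2 + a**2) - 2 = 2*a**2 - 2 = -2 + 2*a**2)
f(W) = 25 (f(W) = (-5)**2 = 25)
(f(y(-3/1)) + b(8, 4))**2 = (25 + 4)**2 = 29**2 = 841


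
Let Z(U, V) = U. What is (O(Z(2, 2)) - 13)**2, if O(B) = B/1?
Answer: 121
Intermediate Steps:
O(B) = B (O(B) = B*1 = B)
(O(Z(2, 2)) - 13)**2 = (2 - 13)**2 = (-11)**2 = 121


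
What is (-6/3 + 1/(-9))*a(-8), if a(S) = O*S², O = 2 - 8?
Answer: 2432/3 ≈ 810.67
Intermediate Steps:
O = -6
a(S) = -6*S²
(-6/3 + 1/(-9))*a(-8) = (-6/3 + 1/(-9))*(-6*(-8)²) = (-6*⅓ + 1*(-⅑))*(-6*64) = (-2 - ⅑)*(-384) = -19/9*(-384) = 2432/3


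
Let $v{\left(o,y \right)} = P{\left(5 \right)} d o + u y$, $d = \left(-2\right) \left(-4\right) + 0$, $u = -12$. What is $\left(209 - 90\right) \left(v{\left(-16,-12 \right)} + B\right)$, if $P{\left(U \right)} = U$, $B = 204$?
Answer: $-34748$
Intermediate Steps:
$d = 8$ ($d = 8 + 0 = 8$)
$v{\left(o,y \right)} = - 12 y + 40 o$ ($v{\left(o,y \right)} = 5 \cdot 8 o - 12 y = 40 o - 12 y = - 12 y + 40 o$)
$\left(209 - 90\right) \left(v{\left(-16,-12 \right)} + B\right) = \left(209 - 90\right) \left(\left(\left(-12\right) \left(-12\right) + 40 \left(-16\right)\right) + 204\right) = 119 \left(\left(144 - 640\right) + 204\right) = 119 \left(-496 + 204\right) = 119 \left(-292\right) = -34748$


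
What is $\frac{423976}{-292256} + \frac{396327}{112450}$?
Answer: $\frac{4259552657}{2054011700} \approx 2.0738$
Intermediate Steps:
$\frac{423976}{-292256} + \frac{396327}{112450} = 423976 \left(- \frac{1}{292256}\right) + 396327 \cdot \frac{1}{112450} = - \frac{52997}{36532} + \frac{396327}{112450} = \frac{4259552657}{2054011700}$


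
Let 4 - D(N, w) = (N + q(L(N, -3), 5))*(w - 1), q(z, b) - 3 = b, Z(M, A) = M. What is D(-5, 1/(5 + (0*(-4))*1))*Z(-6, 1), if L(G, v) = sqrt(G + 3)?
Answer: -192/5 ≈ -38.400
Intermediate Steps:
L(G, v) = sqrt(3 + G)
q(z, b) = 3 + b
D(N, w) = 4 - (-1 + w)*(8 + N) (D(N, w) = 4 - (N + (3 + 5))*(w - 1) = 4 - (N + 8)*(-1 + w) = 4 - (8 + N)*(-1 + w) = 4 - (-1 + w)*(8 + N))
D(-5, 1/(5 + (0*(-4))*1))*Z(-6, 1) = (12 - 5 - 8/(5 + (0*(-4))*1) - 1*(-5)/(5 + (0*(-4))*1))*(-6) = (12 - 5 - 8/(5 + 0*1) - 1*(-5)/(5 + 0*1))*(-6) = (12 - 5 - 8/(5 + 0) - 1*(-5)/(5 + 0))*(-6) = (12 - 5 - 8/5 - 1*(-5)/5)*(-6) = (12 - 5 - 8*1/5 - 1*(-5)*1/5)*(-6) = (12 - 5 - 8/5 + 1)*(-6) = (32/5)*(-6) = -192/5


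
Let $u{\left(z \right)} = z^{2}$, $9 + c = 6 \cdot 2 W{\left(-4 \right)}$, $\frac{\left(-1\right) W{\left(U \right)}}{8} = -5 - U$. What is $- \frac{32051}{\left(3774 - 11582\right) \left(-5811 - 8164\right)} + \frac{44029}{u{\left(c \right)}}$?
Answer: $\frac{4804060993181}{825905059200} \approx 5.8167$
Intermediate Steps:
$W{\left(U \right)} = 40 + 8 U$ ($W{\left(U \right)} = - 8 \left(-5 - U\right) = 40 + 8 U$)
$c = 87$ ($c = -9 + 6 \cdot 2 \left(40 + 8 \left(-4\right)\right) = -9 + 12 \left(40 - 32\right) = -9 + 12 \cdot 8 = -9 + 96 = 87$)
$- \frac{32051}{\left(3774 - 11582\right) \left(-5811 - 8164\right)} + \frac{44029}{u{\left(c \right)}} = - \frac{32051}{\left(3774 - 11582\right) \left(-5811 - 8164\right)} + \frac{44029}{87^{2}} = - \frac{32051}{\left(-7808\right) \left(-13975\right)} + \frac{44029}{7569} = - \frac{32051}{109116800} + 44029 \cdot \frac{1}{7569} = \left(-32051\right) \frac{1}{109116800} + \frac{44029}{7569} = - \frac{32051}{109116800} + \frac{44029}{7569} = \frac{4804060993181}{825905059200}$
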